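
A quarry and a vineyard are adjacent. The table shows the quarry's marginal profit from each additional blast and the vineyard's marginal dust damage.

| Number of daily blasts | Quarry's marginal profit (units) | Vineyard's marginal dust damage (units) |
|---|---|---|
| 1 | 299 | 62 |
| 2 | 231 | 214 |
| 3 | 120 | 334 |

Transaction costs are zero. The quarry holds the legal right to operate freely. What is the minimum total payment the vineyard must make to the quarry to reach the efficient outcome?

Left alone the quarry would choose level 3 (marginal profit stays positive).
Efficient level: k* = 2 (marginal profit ≥ marginal dust damage through 2).
The vineyard must at least cover the quarry's forgone profit from cutting 3→2: 120 = 120.

120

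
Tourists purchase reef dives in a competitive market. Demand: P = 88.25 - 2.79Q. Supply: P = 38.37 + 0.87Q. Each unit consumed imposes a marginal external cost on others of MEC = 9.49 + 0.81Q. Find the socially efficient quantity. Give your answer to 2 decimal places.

Social marginal benefit = demand − MEC = 78.76 - 3.60Q.
Set SMB = MC: 78.76 - 3.60Q = 38.37 + 0.87Q → Q* = 9.0358.

Q* = 9.04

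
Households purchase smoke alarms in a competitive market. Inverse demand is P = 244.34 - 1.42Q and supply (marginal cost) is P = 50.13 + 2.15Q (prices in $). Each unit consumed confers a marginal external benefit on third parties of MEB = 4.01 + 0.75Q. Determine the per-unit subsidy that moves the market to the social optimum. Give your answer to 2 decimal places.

Social marginal benefit = demand + MEB = 248.35 - 0.67Q.
Set SMB = MC: 248.35 - 0.67Q = 50.13 + 2.15Q → Q* = 70.2908.
The Pigouvian subsidy equals MEB at Q*: 4.01 + 0.75×70.2908 = 56.7281.

subsidy = $56.73 per unit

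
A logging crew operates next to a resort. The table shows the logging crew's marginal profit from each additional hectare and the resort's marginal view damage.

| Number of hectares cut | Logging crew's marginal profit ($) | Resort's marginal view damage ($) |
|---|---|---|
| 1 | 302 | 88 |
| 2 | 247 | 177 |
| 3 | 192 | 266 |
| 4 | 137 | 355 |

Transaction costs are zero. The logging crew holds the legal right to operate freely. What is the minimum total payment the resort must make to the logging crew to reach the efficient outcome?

Left alone the logging crew would choose level 4 (marginal profit stays positive).
Efficient level: k* = 2 (marginal profit ≥ marginal view damage through 2).
The resort must at least cover the logging crew's forgone profit from cutting 4→2: 192 + 137 = 329.

$329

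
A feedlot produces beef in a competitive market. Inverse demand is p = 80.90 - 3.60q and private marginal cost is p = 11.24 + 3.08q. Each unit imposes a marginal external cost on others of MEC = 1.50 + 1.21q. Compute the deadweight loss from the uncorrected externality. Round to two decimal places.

DWL = 12.63

Market equilibrium (private): 11.24 + 3.08q = 80.90 - 3.60q → q_m = 10.4281.
Social marginal cost = private MC + MEC = 12.74 + 4.29q.
Set SMC = demand: 12.74 + 4.29q = 80.90 - 3.60q → q* = 8.6388.
The loss is the area between SMC and demand from q* to q_m; with linear curves that's a triangle of height MEC(q_m).
DWL = ½ × 1.7893 × 14.1181 = 12.6308.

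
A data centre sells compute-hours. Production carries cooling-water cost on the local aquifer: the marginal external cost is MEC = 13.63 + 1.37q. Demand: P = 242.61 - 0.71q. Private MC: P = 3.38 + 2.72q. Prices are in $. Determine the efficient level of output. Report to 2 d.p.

q* = 47.00

Social marginal cost = private MC + MEC = 17.01 + 4.09q.
Set SMC = demand: 17.01 + 4.09q = 242.61 - 0.71q → q* = 47.0000.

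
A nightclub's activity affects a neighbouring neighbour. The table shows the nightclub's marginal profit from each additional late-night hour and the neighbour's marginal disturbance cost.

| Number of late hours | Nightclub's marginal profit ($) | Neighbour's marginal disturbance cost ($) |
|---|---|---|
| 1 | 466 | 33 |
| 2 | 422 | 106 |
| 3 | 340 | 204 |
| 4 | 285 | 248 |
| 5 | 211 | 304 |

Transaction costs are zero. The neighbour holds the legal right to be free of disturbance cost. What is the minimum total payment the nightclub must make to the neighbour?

$591

Efficient level: marginal profit ≥ marginal disturbance cost through level 4, so k* = 4.
With the neighbour holding the right, the nightclub must at least compensate total damage at k*: 33 + 106 + 204 + 248 = 591.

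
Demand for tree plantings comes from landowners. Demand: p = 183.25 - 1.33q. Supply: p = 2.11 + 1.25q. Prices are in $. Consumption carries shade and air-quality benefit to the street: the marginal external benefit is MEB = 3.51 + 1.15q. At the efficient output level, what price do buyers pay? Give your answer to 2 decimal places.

Social marginal benefit = demand + MEB = 186.76 - 0.18q.
Set SMB = MC: 186.76 - 0.18q = 2.11 + 1.25q → q* = 129.1259.
Consumer price on the demand curve at q*: 183.25 − 1.33×129.1259 = 11.5126.

P = $11.51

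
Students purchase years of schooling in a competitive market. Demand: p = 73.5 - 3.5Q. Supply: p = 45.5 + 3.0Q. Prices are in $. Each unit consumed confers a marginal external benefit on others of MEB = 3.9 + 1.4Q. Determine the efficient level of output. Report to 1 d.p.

Social marginal benefit = demand + MEB = 77.4 - 2.1Q.
Set SMB = MC: 77.4 - 2.1Q = 45.5 + 3.0Q → Q* = 6.2549.

Q* = 6.3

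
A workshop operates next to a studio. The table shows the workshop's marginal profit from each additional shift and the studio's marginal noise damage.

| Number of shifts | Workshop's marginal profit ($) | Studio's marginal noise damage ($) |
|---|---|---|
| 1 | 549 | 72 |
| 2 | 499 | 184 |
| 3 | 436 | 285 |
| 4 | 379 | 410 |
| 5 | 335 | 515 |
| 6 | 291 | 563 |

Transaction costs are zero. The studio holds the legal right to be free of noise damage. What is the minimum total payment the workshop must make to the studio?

Efficient level: marginal profit ≥ marginal noise damage through level 3, so k* = 3.
With the studio holding the right, the workshop must at least compensate total damage at k*: 72 + 184 + 285 = 541.

$541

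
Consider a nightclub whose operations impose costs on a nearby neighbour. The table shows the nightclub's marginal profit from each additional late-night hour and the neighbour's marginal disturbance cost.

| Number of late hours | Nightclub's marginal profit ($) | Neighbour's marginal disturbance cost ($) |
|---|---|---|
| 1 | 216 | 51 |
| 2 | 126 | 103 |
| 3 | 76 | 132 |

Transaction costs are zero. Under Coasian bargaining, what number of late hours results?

Bargaining reaches the level where marginal profit last exceeds marginal disturbance cost.
That holds through level 2 (126 ≥ 103) but not at 3 (76 < 132).

2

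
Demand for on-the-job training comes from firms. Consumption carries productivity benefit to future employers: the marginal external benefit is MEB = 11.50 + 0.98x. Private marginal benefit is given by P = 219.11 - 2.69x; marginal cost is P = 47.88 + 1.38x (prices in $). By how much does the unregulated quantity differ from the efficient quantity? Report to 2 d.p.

Market equilibrium (private): 47.88 + 1.38x = 219.11 - 2.69x → x_m = 42.0713.
Social marginal benefit = demand + MEB = 230.61 - 1.71x.
Set SMB = MC: 230.61 - 1.71x = 47.88 + 1.38x → x* = 59.1359.
Gap = |42.0713 − 59.1359| = 17.0646.

17.06 units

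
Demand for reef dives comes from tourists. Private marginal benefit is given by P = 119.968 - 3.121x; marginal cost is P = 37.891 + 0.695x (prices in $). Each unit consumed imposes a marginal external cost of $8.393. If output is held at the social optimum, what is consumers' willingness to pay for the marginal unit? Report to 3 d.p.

Social marginal benefit = demand − MEC = 111.575 - 3.121x.
Set SMB = MC: 111.575 - 3.121x = 37.891 + 0.695x → x* = 19.3092.
Consumer price on the demand curve at x*: 119.968 − 3.121×19.3092 = 59.7040.

P = $59.704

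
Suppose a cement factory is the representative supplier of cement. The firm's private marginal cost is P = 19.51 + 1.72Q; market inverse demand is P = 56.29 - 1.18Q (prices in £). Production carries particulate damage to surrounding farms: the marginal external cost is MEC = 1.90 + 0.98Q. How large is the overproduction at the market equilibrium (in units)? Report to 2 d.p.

3.69 units

Market equilibrium (private): 19.51 + 1.72Q = 56.29 - 1.18Q → Q_m = 12.6828.
Social marginal cost = private MC + MEC = 21.41 + 2.70Q.
Set SMC = demand: 21.41 + 2.70Q = 56.29 - 1.18Q → Q* = 8.9897.
Gap = |12.6828 − 8.9897| = 3.6931.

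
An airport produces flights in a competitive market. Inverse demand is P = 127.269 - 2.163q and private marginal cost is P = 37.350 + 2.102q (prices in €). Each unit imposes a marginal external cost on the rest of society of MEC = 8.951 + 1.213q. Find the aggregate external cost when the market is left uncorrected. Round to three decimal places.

Market equilibrium (private): 37.350 + 2.102q = 127.269 - 2.163q → q_m = 21.0830.
Total external cost = ∫₀^{q_m} (8.951 + 1.213q) dq = 8.951×21.0830 + ½×1.213×21.0830² = 458.2989.

€458.299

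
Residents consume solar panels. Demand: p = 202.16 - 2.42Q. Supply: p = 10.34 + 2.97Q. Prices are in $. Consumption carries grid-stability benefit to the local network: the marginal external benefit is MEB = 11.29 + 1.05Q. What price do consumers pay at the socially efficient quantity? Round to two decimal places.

Social marginal benefit = demand + MEB = 213.45 - 1.37Q.
Set SMB = MC: 213.45 - 1.37Q = 10.34 + 2.97Q → Q* = 46.7995.
Consumer price on the demand curve at Q*: 202.16 − 2.42×46.7995 = 88.9052.

P = $88.91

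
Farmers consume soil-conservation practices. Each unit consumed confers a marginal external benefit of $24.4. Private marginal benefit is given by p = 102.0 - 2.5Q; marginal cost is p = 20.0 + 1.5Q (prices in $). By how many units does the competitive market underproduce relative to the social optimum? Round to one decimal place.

Market equilibrium (private): 20.0 + 1.5Q = 102.0 - 2.5Q → Q_m = 20.5000.
Social marginal benefit = demand + MEB = 126.4 - 2.5Q.
Set SMB = MC: 126.4 - 2.5Q = 20.0 + 1.5Q → Q* = 26.6000.
Gap = |20.5000 − 26.6000| = 6.1000.

6.1 units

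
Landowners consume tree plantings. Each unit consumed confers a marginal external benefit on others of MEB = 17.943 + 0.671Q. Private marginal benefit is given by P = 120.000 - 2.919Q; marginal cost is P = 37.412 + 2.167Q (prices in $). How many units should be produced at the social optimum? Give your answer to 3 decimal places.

Q* = 22.770

Social marginal benefit = demand + MEB = 137.943 - 2.248Q.
Set SMB = MC: 137.943 - 2.248Q = 37.412 + 2.167Q → Q* = 22.7703.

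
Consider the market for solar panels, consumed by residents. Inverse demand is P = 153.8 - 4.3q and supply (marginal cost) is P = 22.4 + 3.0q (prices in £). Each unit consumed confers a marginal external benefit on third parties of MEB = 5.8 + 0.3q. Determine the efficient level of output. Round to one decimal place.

Social marginal benefit = demand + MEB = 159.6 - 4.0q.
Set SMB = MC: 159.6 - 4.0q = 22.4 + 3.0q → q* = 19.6000.

q* = 19.6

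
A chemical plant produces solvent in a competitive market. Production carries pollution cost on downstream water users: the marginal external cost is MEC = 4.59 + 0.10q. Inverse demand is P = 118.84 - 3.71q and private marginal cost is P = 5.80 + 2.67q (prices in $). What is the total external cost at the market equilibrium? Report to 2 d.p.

Market equilibrium (private): 5.80 + 2.67q = 118.84 - 3.71q → q_m = 17.7179.
Total external cost = ∫₀^{q_m} (4.59 + 0.10q) dq = 4.59×17.7179 + ½×0.10×17.7179² = 97.0214.

$97.02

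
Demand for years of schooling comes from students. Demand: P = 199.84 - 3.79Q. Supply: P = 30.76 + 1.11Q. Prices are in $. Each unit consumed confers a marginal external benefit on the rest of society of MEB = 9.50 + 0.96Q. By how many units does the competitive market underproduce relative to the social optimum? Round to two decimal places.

10.82 units

Market equilibrium (private): 30.76 + 1.11Q = 199.84 - 3.79Q → Q_m = 34.5061.
Social marginal benefit = demand + MEB = 209.34 - 2.83Q.
Set SMB = MC: 209.34 - 2.83Q = 30.76 + 1.11Q → Q* = 45.3249.
Gap = |34.5061 − 45.3249| = 10.8188.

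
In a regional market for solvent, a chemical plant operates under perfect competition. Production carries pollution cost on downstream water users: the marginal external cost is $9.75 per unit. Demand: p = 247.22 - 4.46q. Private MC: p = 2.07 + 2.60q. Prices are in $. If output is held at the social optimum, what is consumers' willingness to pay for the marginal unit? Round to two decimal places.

P = $98.51

Social marginal cost = private MC + MEC = 11.82 + 2.60q.
Set SMC = demand: 11.82 + 2.60q = 247.22 - 4.46q → q* = 33.3428.
Consumer price on the demand curve at q*: 247.22 − 4.46×33.3428 = 98.5111.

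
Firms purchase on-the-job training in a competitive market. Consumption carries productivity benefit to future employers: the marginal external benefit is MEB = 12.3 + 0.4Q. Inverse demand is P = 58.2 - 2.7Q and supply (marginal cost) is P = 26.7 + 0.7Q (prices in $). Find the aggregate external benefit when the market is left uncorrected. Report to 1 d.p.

$131.1

Market equilibrium (private): 26.7 + 0.7Q = 58.2 - 2.7Q → Q_m = 9.2647.
Total external benefit = ∫₀^{Q_m} (12.3 + 0.4Q) dQ = 12.3×9.2647 + ½×0.4×9.2647² = 131.1227.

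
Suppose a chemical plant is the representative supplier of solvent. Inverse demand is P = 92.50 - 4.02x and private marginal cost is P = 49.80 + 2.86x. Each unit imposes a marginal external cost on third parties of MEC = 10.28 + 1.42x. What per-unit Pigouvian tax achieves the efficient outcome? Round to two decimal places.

Social marginal cost = private MC + MEC = 60.08 + 4.28x.
Set SMC = demand: 60.08 + 4.28x = 92.50 - 4.02x → x* = 3.9060.
The Pigouvian tax equals MEC at x*: 10.28 + 1.42×3.9060 = 15.8265.

tax = 15.83 per unit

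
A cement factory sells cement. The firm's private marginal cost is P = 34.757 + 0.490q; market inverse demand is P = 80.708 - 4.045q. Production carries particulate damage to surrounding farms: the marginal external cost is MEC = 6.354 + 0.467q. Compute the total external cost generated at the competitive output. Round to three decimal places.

Market equilibrium (private): 34.757 + 0.490q = 80.708 - 4.045q → q_m = 10.1325.
Total external cost = ∫₀^{q_m} (6.354 + 0.467q) dq = 6.354×10.1325 + ½×0.467×10.1325² = 88.3548.

88.355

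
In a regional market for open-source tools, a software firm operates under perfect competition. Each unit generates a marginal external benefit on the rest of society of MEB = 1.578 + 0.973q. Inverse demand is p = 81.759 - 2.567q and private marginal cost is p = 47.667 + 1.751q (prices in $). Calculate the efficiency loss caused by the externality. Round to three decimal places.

Market equilibrium (private): 47.667 + 1.751q = 81.759 - 2.567q → q_m = 7.8953.
Social marginal cost = private MC − MEB = 46.089 + 0.778q.
Set SMC = demand: 46.089 + 0.778q = 81.759 - 2.567q → q* = 10.6637.
Height of the DWL triangle at q_m is demand(q_m) − SMC(q_m) = MEB(q_m) = 9.2601.
DWL = ½ × 2.7684 × 9.2601 = 12.8178.

DWL = $12.818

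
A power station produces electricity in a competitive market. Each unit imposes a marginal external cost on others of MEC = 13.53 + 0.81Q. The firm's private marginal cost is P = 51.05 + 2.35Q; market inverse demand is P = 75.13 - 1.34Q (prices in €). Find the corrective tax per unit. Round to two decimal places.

tax = €15.43 per unit

Social marginal cost = private MC + MEC = 64.58 + 3.16Q.
Set SMC = demand: 64.58 + 3.16Q = 75.13 - 1.34Q → Q* = 2.3444.
The Pigouvian tax equals MEC at Q*: 13.53 + 0.81×2.3444 = 15.4290.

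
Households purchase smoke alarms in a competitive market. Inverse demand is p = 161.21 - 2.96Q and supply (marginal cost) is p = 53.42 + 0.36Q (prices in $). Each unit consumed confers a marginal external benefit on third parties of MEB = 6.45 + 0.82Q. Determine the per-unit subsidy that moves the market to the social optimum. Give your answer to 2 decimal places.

Social marginal benefit = demand + MEB = 167.66 - 2.14Q.
Set SMB = MC: 167.66 - 2.14Q = 53.42 + 0.36Q → Q* = 45.6960.
The Pigouvian subsidy equals MEB at Q*: 6.45 + 0.82×45.6960 = 43.9207.

subsidy = $43.92 per unit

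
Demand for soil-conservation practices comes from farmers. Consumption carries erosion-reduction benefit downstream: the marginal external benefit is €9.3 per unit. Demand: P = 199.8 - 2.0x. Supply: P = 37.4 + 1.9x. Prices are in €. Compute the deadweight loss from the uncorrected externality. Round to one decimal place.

Market equilibrium (private): 37.4 + 1.9x = 199.8 - 2.0x → x_m = 41.6410.
Social marginal benefit = demand + MEB = 209.1 - 2.0x.
Set SMB = MC: 209.1 - 2.0x = 37.4 + 1.9x → x* = 44.0256.
The welfare-loss triangle has base |x_m − x*| and height MEB(x_m) (the vertical gap between SMB and MC is zero at x* and MEB at x_m).
DWL = ½ × 2.3846 × 9.3000 = 11.0884.

DWL = €11.1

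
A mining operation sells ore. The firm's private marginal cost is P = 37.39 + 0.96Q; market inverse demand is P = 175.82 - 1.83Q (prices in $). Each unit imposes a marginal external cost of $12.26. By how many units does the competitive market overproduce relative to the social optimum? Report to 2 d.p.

4.39 units

Market equilibrium (private): 37.39 + 0.96Q = 175.82 - 1.83Q → Q_m = 49.6165.
Social marginal cost = private MC + MEC = 49.65 + 0.96Q.
Set SMC = demand: 49.65 + 0.96Q = 175.82 - 1.83Q → Q* = 45.2222.
Gap = |49.6165 − 45.2222| = 4.3943.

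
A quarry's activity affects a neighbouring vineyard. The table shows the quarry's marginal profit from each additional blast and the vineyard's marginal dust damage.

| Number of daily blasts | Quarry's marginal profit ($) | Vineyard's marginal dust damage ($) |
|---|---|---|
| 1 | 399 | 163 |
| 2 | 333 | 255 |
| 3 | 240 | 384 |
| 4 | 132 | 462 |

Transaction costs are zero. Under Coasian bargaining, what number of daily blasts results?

Bargaining reaches the level where marginal profit last exceeds marginal dust damage.
That holds through level 2 (333 ≥ 255) but not at 3 (240 < 384).

2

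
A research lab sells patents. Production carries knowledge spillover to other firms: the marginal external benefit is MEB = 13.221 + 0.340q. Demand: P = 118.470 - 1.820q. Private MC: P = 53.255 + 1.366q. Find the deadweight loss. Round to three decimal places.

Market equilibrium (private): 53.255 + 1.366q = 118.470 - 1.820q → q_m = 20.4692.
Social marginal cost = private MC − MEB = 40.034 + 1.026q.
Set SMC = demand: 40.034 + 1.026q = 118.470 - 1.820q → q* = 27.5601.
The loss is the area between SMC and demand from q* to q_m; with linear curves that's a triangle of height MEB(q_m).
DWL = ½ × 7.0909 × 20.1805 = 71.5490.

DWL = 71.549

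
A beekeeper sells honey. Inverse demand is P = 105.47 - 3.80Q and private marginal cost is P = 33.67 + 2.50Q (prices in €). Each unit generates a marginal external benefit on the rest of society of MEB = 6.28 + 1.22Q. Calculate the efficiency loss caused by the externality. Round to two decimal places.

DWL = €40.10

Market equilibrium (private): 33.67 + 2.50Q = 105.47 - 3.80Q → Q_m = 11.3968.
Social marginal cost = private MC − MEB = 27.39 + 1.28Q.
Set SMC = demand: 27.39 + 1.28Q = 105.47 - 3.80Q → Q* = 15.3701.
Height of the DWL triangle at Q_m is demand(Q_m) − SMC(Q_m) = MEB(Q_m) = 20.1841.
DWL = ½ × 3.9733 × 20.1841 = 40.0987.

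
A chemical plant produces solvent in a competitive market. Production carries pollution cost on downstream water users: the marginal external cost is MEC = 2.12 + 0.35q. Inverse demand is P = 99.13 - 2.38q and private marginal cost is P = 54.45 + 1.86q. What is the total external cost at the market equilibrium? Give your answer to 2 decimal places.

41.77

Market equilibrium (private): 54.45 + 1.86q = 99.13 - 2.38q → q_m = 10.5377.
Total external cost = ∫₀^{q_m} (2.12 + 0.35q) dq = 2.12×10.5377 + ½×0.35×10.5377² = 41.7725.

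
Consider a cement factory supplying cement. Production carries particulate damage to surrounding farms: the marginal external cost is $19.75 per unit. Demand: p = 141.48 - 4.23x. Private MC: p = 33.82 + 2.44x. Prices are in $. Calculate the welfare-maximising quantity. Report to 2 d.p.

Social marginal cost = private MC + MEC = 53.57 + 2.44x.
Set SMC = demand: 53.57 + 2.44x = 141.48 - 4.23x → x* = 13.1799.

x* = 13.18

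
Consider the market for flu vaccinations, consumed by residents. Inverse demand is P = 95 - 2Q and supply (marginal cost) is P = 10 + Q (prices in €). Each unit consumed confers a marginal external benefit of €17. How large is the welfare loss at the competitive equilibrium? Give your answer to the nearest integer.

DWL = €48

Market equilibrium (private): 10 + Q = 95 - 2Q → Q_m = 28.3333.
Social marginal benefit = demand + MEB = 112 - 2Q.
Set SMB = MC: 112 - 2Q = 10 + Q → Q* = 34.0000.
The loss is the area between SMB and MC from Q* to Q_m; with linear curves that's a triangle of height MEB(Q_m).
DWL = ½ × 5.6667 × 17.0000 = 48.1670.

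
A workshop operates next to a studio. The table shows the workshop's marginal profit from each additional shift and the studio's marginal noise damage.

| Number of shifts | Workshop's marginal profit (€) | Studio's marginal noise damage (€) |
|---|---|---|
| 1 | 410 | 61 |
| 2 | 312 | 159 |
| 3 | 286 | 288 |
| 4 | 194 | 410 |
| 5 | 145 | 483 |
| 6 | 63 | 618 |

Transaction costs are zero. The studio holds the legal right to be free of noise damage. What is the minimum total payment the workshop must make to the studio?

Efficient level: marginal profit ≥ marginal noise damage through level 2, so k* = 2.
With the studio holding the right, the workshop must at least compensate total damage at k*: 61 + 159 = 220.

€220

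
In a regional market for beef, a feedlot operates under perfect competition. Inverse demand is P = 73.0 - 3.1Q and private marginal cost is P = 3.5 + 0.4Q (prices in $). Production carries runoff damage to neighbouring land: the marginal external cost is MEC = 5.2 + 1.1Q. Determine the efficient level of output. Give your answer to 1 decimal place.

Q* = 14.0

Social marginal cost = private MC + MEC = 8.7 + 1.5Q.
Set SMC = demand: 8.7 + 1.5Q = 73.0 - 3.1Q → Q* = 13.9783.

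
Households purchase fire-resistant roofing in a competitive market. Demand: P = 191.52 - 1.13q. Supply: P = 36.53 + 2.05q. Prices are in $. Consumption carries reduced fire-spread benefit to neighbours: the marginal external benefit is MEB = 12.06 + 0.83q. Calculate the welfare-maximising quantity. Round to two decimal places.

q* = 71.09

Social marginal benefit = demand + MEB = 203.58 - 0.30q.
Set SMB = MC: 203.58 - 0.30q = 36.53 + 2.05q → q* = 71.0851.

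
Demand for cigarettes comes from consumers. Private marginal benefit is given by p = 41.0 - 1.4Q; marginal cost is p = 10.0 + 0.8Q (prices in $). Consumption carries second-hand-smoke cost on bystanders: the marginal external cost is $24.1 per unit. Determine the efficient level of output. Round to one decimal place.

Q* = 3.1

Social marginal benefit = demand − MEC = 16.9 - 1.4Q.
Set SMB = MC: 16.9 - 1.4Q = 10.0 + 0.8Q → Q* = 3.1364.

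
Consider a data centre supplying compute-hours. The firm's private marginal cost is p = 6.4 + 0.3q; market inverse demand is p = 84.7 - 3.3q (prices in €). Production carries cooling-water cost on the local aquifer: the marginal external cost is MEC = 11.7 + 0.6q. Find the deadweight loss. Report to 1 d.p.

DWL = €72.9

Market equilibrium (private): 6.4 + 0.3q = 84.7 - 3.3q → q_m = 21.7500.
Social marginal cost = private MC + MEC = 18.1 + 0.9q.
Set SMC = demand: 18.1 + 0.9q = 84.7 - 3.3q → q* = 15.8571.
The loss is the area between SMC and demand from q* to q_m; with linear curves that's a triangle of height MEC(q_m).
DWL = ½ × 5.8929 × 24.7500 = 72.9246.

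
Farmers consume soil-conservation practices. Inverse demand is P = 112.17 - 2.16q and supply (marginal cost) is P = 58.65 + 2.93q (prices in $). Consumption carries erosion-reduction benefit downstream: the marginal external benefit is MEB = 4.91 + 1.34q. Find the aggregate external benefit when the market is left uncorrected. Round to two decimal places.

$125.70

Market equilibrium (private): 58.65 + 2.93q = 112.17 - 2.16q → q_m = 10.5147.
Total external benefit = ∫₀^{q_m} (4.91 + 1.34q) dq = 4.91×10.5147 + ½×1.34×10.5147² = 125.7017.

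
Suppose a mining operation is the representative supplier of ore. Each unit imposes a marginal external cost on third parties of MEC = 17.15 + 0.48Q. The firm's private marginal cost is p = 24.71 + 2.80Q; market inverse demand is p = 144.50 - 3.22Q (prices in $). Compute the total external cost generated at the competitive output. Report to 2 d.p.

Market equilibrium (private): 24.71 + 2.80Q = 144.50 - 3.22Q → Q_m = 19.8987.
Total external cost = ∫₀^{Q_m} (17.15 + 0.48Q) dQ = 17.15×19.8987 + ½×0.48×19.8987² = 436.2927.

$436.29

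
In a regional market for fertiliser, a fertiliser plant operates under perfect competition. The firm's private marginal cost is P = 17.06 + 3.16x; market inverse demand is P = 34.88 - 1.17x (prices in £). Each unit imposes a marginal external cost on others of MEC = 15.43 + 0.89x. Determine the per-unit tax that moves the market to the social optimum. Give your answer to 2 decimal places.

Social marginal cost = private MC + MEC = 32.49 + 4.05x.
Set SMC = demand: 32.49 + 4.05x = 34.88 - 1.17x → x* = 0.4579.
The Pigouvian tax equals MEC at x*: 15.43 + 0.89×0.4579 = 15.8375.

tax = £15.84 per unit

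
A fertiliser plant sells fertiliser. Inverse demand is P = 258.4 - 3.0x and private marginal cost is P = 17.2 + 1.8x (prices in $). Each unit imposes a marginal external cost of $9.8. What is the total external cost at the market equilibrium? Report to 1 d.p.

Market equilibrium (private): 17.2 + 1.8x = 258.4 - 3.0x → x_m = 50.2500.
Total external cost = MEC × x_m = 9.8 × 50.2500 = 492.4500.

$492.5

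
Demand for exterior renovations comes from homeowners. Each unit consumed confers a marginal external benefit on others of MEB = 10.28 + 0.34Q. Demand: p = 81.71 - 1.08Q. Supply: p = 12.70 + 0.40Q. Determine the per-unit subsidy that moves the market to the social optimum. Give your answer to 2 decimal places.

subsidy = 33.93 per unit

Social marginal benefit = demand + MEB = 91.99 - 0.74Q.
Set SMB = MC: 91.99 - 0.74Q = 12.70 + 0.40Q → Q* = 69.5526.
The Pigouvian subsidy equals MEB at Q*: 10.28 + 0.34×69.5526 = 33.9279.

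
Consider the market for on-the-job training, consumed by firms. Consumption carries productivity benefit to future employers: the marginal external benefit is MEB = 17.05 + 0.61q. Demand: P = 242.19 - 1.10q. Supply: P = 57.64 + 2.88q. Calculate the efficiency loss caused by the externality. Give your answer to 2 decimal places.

DWL = 304.94

Market equilibrium (private): 57.64 + 2.88q = 242.19 - 1.10q → q_m = 46.3693.
Social marginal benefit = demand + MEB = 259.24 - 0.49q.
Set SMB = MC: 259.24 - 0.49q = 57.64 + 2.88q → q* = 59.8220.
The welfare-loss triangle has base |q_m − q*| and height MEB(q_m) (the vertical gap between SMB and MC is zero at q* and MEB at q_m).
DWL = ½ × 13.4527 × 45.3353 = 304.9411.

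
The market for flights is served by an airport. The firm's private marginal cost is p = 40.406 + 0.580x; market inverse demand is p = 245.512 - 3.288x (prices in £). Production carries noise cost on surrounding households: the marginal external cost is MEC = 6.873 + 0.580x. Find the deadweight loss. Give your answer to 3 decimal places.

DWL = £159.160

Market equilibrium (private): 40.406 + 0.580x = 245.512 - 3.288x → x_m = 53.0264.
Social marginal cost = private MC + MEC = 47.279 + 1.160x.
Set SMC = demand: 47.279 + 1.160x = 245.512 - 3.288x → x* = 44.5668.
The welfare-loss triangle has base |x_m − x*| and height MEC(x_m) (the vertical gap between SMC and demand is zero at x* and MEC at x_m).
DWL = ½ × 8.4596 × 37.6283 = 159.1602.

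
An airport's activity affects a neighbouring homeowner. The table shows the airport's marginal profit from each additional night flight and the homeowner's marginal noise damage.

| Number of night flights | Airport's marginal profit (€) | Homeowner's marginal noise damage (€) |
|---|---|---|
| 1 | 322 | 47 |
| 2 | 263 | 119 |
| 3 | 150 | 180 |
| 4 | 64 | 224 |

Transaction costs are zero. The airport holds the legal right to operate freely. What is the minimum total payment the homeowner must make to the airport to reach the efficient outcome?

€214

Left alone the airport would choose level 4 (marginal profit stays positive).
Efficient level: k* = 2 (marginal profit ≥ marginal noise damage through 2).
The homeowner must at least cover the airport's forgone profit from cutting 4→2: 150 + 64 = 214.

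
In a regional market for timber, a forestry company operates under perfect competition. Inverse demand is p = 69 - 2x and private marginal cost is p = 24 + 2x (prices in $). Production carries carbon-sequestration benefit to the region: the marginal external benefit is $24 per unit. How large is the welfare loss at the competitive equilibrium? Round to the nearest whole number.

DWL = $72

Market equilibrium (private): 24 + 2x = 69 - 2x → x_m = 11.2500.
Social marginal cost = private MC − MEB = 0 + 2x.
Set SMC = demand: 0 + 2x = 69 - 2x → x* = 17.2500.
The welfare-loss triangle has base |x_m − x*| and height MEB(x_m) (the vertical gap between SMC and demand is zero at x* and MEB at x_m).
DWL = ½ × 6.0000 × 24.0000 = 72.0000.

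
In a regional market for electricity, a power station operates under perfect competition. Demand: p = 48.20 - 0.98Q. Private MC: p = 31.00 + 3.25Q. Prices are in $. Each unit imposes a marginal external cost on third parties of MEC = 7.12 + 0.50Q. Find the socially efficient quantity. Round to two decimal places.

Q* = 2.13

Social marginal cost = private MC + MEC = 38.12 + 3.75Q.
Set SMC = demand: 38.12 + 3.75Q = 48.20 - 0.98Q → Q* = 2.1311.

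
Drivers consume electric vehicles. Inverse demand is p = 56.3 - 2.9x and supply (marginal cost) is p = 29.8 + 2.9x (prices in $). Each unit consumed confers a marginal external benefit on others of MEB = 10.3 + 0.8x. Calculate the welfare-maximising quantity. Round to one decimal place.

Social marginal benefit = demand + MEB = 66.6 - 2.1x.
Set SMB = MC: 66.6 - 2.1x = 29.8 + 2.9x → x* = 7.3600.

x* = 7.4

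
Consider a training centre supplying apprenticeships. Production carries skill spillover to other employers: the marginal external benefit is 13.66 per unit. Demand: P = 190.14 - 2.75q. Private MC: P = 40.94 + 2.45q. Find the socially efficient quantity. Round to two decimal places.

q* = 31.32

Social marginal cost = private MC − MEB = 27.28 + 2.45q.
Set SMC = demand: 27.28 + 2.45q = 190.14 - 2.75q → q* = 31.3192.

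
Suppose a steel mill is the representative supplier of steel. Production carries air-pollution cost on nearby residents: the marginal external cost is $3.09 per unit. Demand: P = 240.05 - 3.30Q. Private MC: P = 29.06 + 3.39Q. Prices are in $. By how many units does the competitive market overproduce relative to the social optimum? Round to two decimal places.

Market equilibrium (private): 29.06 + 3.39Q = 240.05 - 3.30Q → Q_m = 31.5381.
Social marginal cost = private MC + MEC = 32.15 + 3.39Q.
Set SMC = demand: 32.15 + 3.39Q = 240.05 - 3.30Q → Q* = 31.0762.
Gap = |31.5381 − 31.0762| = 0.4619.

0.46 units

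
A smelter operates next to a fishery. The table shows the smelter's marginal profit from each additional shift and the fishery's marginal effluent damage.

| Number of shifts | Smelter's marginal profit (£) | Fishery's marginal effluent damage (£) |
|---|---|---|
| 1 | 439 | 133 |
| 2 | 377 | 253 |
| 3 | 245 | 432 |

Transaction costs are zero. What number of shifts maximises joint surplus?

Bargaining reaches the level where marginal profit last exceeds marginal effluent damage.
That holds through level 2 (377 ≥ 253) but not at 3 (245 < 432).

2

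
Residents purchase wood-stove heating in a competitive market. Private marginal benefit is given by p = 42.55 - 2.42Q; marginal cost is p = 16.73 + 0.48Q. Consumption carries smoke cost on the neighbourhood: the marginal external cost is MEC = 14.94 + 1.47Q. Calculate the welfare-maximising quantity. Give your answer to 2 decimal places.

Social marginal benefit = demand − MEC = 27.61 - 3.89Q.
Set SMB = MC: 27.61 - 3.89Q = 16.73 + 0.48Q → Q* = 2.4897.

Q* = 2.49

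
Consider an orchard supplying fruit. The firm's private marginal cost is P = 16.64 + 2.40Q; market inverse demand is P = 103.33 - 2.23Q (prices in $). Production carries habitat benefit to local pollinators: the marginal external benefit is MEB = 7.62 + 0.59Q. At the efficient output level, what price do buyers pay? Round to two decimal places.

Social marginal cost = private MC − MEB = 9.02 + 1.81Q.
Set SMC = demand: 9.02 + 1.81Q = 103.33 - 2.23Q → Q* = 23.3441.
Consumer price on the demand curve at Q*: 103.33 − 2.23×23.3441 = 51.2727.

P = $51.27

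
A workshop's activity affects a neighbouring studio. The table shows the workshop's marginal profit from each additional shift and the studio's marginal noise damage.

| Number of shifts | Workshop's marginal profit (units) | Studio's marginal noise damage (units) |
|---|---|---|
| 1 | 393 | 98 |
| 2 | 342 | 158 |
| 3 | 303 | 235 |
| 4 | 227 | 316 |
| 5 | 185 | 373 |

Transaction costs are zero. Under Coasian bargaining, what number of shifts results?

Bargaining reaches the level where marginal profit last exceeds marginal noise damage.
That holds through level 3 (303 ≥ 235) but not at 4 (227 < 316).

3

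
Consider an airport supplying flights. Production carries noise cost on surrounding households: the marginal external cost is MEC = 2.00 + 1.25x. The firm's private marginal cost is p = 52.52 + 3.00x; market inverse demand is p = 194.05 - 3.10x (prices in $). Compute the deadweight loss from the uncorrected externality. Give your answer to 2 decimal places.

Market equilibrium (private): 52.52 + 3.00x = 194.05 - 3.10x → x_m = 23.2016.
Social marginal cost = private MC + MEC = 54.52 + 4.25x.
Set SMC = demand: 54.52 + 4.25x = 194.05 - 3.10x → x* = 18.9837.
Height of the DWL triangle at x_m is SMC(x_m) − demand(x_m) = MEC(x_m) = 31.0020.
DWL = ½ × 4.2179 × 31.0020 = 65.3817.

DWL = $65.38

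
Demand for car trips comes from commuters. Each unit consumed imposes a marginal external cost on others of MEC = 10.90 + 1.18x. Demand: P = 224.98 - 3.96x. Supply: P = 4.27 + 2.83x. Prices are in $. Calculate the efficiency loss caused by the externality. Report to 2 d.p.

Market equilibrium (private): 4.27 + 2.83x = 224.98 - 3.96x → x_m = 32.5052.
Social marginal benefit = demand − MEC = 214.08 - 5.14x.
Set SMB = MC: 214.08 - 5.14x = 4.27 + 2.83x → x* = 26.3250.
Height of the DWL triangle at x_m is MC(x_m) − SMB(x_m) = MEC(x_m) = 49.2561.
DWL = ½ × 6.1802 × 49.2561 = 152.2063.

DWL = $152.21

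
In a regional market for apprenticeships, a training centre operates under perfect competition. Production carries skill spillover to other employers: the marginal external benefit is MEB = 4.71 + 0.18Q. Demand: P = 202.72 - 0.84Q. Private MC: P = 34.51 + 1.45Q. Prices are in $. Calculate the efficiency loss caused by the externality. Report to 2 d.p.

Market equilibrium (private): 34.51 + 1.45Q = 202.72 - 0.84Q → Q_m = 73.4541.
Social marginal cost = private MC − MEB = 29.80 + 1.27Q.
Set SMC = demand: 29.80 + 1.27Q = 202.72 - 0.84Q → Q* = 81.9526.
Height of the DWL triangle at Q_m is demand(Q_m) − SMC(Q_m) = MEB(Q_m) = 17.9317.
DWL = ½ × 8.4985 × 17.9317 = 76.1963.

DWL = $76.20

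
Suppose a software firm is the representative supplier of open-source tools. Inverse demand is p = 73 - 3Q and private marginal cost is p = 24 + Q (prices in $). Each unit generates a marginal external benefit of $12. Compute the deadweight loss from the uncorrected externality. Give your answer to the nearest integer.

Market equilibrium (private): 24 + Q = 73 - 3Q → Q_m = 12.2500.
Social marginal cost = private MC − MEB = 12 + Q.
Set SMC = demand: 12 + Q = 73 - 3Q → Q* = 15.2500.
Height of the DWL triangle at Q_m is demand(Q_m) − SMC(Q_m) = MEB(Q_m) = 12.0000.
DWL = ½ × 3.0000 × 12.0000 = 18.0000.

DWL = $18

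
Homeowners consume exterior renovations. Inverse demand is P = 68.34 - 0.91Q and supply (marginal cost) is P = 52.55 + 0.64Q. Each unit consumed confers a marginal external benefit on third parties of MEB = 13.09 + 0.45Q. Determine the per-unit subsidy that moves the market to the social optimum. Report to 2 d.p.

Social marginal benefit = demand + MEB = 81.43 - 0.46Q.
Set SMB = MC: 81.43 - 0.46Q = 52.55 + 0.64Q → Q* = 26.2545.
The Pigouvian subsidy equals MEB at Q*: 13.09 + 0.45×26.2545 = 24.9045.

subsidy = 24.90 per unit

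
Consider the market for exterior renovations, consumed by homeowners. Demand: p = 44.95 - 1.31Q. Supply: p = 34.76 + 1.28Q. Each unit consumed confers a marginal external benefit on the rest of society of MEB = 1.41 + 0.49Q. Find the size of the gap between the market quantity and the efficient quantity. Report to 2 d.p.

1.59 units

Market equilibrium (private): 34.76 + 1.28Q = 44.95 - 1.31Q → Q_m = 3.9344.
Social marginal benefit = demand + MEB = 46.36 - 0.82Q.
Set SMB = MC: 46.36 - 0.82Q = 34.76 + 1.28Q → Q* = 5.5238.
Gap = |3.9344 − 5.5238| = 1.5894.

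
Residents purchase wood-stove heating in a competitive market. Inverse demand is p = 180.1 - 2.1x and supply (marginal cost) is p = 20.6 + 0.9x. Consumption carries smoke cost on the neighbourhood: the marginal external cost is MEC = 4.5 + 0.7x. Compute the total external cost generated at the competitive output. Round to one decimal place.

1228.6

Market equilibrium (private): 20.6 + 0.9x = 180.1 - 2.1x → x_m = 53.1667.
Total external cost = ∫₀^{x_m} (4.5 + 0.7x) dx = 4.5×53.1667 + ½×0.7×53.1667² = 1228.5944.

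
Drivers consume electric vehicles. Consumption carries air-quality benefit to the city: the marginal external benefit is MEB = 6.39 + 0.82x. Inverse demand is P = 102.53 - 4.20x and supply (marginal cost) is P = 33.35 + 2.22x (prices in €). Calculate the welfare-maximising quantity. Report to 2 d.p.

Social marginal benefit = demand + MEB = 108.92 - 3.38x.
Set SMB = MC: 108.92 - 3.38x = 33.35 + 2.22x → x* = 13.4946.

x* = 13.49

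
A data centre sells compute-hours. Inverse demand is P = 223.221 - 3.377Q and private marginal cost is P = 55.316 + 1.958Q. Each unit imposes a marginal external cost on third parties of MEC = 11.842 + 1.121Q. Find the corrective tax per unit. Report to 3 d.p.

tax = 38.940 per unit

Social marginal cost = private MC + MEC = 67.158 + 3.079Q.
Set SMC = demand: 67.158 + 3.079Q = 223.221 - 3.377Q → Q* = 24.1733.
The Pigouvian tax equals MEC at Q*: 11.842 + 1.121×24.1733 = 38.9403.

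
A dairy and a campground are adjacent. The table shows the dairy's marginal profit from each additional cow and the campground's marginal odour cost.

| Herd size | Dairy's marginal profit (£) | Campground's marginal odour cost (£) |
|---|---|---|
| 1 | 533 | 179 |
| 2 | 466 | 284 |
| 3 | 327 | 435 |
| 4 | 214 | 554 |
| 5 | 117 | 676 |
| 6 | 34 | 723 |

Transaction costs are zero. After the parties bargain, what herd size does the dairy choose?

2

Bargaining reaches the level where marginal profit last exceeds marginal odour cost.
That holds through level 2 (466 ≥ 284) but not at 3 (327 < 435).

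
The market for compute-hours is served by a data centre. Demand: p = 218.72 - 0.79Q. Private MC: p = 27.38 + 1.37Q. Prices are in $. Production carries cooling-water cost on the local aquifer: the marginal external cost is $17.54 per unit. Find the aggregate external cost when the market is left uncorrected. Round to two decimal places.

Market equilibrium (private): 27.38 + 1.37Q = 218.72 - 0.79Q → Q_m = 88.5833.
Total external cost = MEC × Q_m = 17.54 × 88.5833 = 1553.7511.

$1553.75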